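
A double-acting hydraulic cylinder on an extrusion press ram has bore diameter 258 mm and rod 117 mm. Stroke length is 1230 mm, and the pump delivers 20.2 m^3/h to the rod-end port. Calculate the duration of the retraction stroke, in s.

t ≈ 9.10 s

Rod-side annular area A_ann = π/4 × (258² − 117²) = 41530 mm^2
Swept volume V = A × L; t = V / Q = A·L / Q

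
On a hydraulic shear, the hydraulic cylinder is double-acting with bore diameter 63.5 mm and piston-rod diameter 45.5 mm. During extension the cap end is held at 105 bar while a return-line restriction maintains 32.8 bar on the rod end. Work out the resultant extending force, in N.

Cap-side area A_cap = π/4 × (63.5 mm)² = 3167 mm^2
Rod-side annular area A_ann = π/4 × (63.5² − 45.5²) = 1541 mm^2
Net thrust = P_cap·A_cap − P_rod·A_ann = 33250 N − 5054 N

F ≈ 28200 N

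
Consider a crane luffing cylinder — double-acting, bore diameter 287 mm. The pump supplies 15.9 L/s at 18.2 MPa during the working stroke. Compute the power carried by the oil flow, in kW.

Hydraulic power = P × Q

W ≈ 289 kW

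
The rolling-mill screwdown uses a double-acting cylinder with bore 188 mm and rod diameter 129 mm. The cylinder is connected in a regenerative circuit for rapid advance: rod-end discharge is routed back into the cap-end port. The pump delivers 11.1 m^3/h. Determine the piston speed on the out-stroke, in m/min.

In regeneration the rod-end outflow joins the pump flow into the cap end, so the net volume the pump must supply per unit advance equals the rod cross-section area.
Rod cross-section A_rod = π/4 × (129 mm)² = 13070 mm^2
v = Q_pump / A_rod

v ≈ 14.2 m/min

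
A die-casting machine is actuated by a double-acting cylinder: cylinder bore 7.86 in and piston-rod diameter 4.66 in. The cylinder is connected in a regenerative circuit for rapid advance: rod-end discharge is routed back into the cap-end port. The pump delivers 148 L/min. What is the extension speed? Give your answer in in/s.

v ≈ 8.83 in/s

In regeneration the rod-end outflow joins the pump flow into the cap end, so the net volume the pump must supply per unit advance equals the rod cross-section area.
Rod cross-section A_rod = π/4 × (4.66 in)² = 17.06 in^2
v = Q_pump / A_rod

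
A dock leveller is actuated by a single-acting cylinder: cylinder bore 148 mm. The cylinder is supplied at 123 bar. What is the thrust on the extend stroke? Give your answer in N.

F ≈ 2.12e5 N

Cap-side area A_cap = π/4 × (148 mm)² = 17200 mm^2
F = P × A_cap = 123 bar × A_cap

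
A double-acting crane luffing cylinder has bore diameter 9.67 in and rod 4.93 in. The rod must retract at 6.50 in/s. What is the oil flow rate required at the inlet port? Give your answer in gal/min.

Rod-side annular area A_ann = π/4 × (9.67² − 4.93²) = 54.35 in^2
Q = A × v

Q ≈ 91.8 gal/min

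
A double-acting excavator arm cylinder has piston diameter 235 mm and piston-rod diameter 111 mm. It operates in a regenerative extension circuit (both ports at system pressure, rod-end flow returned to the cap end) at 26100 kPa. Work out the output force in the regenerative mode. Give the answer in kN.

With equal pressure on both faces, forces on the annular region cancel; the net push is pressure × rod cross-section.
Rod cross-section A_rod = π/4 × (111 mm)² = 9677 mm^2
F = P × A_rod

F ≈ 253 kN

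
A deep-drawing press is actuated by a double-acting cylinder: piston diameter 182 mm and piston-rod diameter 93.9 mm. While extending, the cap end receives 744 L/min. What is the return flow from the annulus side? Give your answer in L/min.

Q_out ≈ 546 L/min

Cap-side area A_cap = π/4 × (182 mm)² = 26020 mm^2
Rod-side annular area A_ann = π/4 × (182² − 93.9²) = 19090 mm^2
Piston speed v = Q_in/A_cap; rod-end outflow Q_out = v × A_ann = Q_in × A_ann/A_cap.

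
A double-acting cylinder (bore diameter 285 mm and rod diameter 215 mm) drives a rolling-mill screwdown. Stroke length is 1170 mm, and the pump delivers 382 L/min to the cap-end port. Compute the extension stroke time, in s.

Cap-side area A_cap = π/4 × (285 mm)² = 63790 mm^2
Swept volume V = A × L; t = V / Q = A·L / Q

t ≈ 11.7 s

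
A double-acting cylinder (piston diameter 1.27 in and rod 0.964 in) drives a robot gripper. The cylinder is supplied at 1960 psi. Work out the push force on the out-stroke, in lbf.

F ≈ 2480 lbf

Cap-side area A_cap = π/4 × (1.27 in)² = 1.267 in^2
F = P × A_cap = 1960 psi × A_cap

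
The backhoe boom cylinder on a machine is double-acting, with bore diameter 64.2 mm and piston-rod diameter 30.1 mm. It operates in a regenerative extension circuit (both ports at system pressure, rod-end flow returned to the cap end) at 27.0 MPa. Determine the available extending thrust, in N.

With equal pressure on both faces, forces on the annular region cancel; the net push is pressure × rod cross-section.
Rod cross-section A_rod = π/4 × (30.1 mm)² = 711.6 mm^2
F = P × A_rod

F ≈ 19200 N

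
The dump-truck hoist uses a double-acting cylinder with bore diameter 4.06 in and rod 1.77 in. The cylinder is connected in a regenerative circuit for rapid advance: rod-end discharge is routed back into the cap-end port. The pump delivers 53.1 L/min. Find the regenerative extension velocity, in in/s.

In regeneration the rod-end outflow joins the pump flow into the cap end, so the net volume the pump must supply per unit advance equals the rod cross-section area.
Rod cross-section A_rod = π/4 × (1.77 in)² = 2.461 in^2
v = Q_pump / A_rod

v ≈ 21.9 in/s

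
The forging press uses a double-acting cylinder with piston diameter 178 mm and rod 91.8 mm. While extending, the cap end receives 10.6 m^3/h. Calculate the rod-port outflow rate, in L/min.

Q_out ≈ 130 L/min

Cap-side area A_cap = π/4 × (178 mm)² = 24880 mm^2
Rod-side annular area A_ann = π/4 × (178² − 91.8²) = 18270 mm^2
Piston speed v = Q_in/A_cap; rod-end outflow Q_out = v × A_ann = Q_in × A_ann/A_cap.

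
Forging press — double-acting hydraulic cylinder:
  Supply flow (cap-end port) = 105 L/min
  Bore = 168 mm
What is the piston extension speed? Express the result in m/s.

Cap-side area A_cap = π/4 × (168 mm)² = 22170 mm^2
v = Q / A

v ≈ 0.0789 m/s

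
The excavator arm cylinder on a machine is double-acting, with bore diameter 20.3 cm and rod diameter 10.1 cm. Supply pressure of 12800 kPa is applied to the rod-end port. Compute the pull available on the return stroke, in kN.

Rod-side annular area A_ann = π/4 × (20.3² − 10.1²) = 243.5 cm^2
On retraction the pressure acts on the annular area (bore minus rod).
F = P × A_ann

F ≈ 312 kN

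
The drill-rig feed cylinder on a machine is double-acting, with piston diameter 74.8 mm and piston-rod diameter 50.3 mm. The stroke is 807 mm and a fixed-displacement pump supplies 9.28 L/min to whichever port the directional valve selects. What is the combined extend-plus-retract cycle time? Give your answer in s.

Cap-side area A_cap = π/4 × (74.8 mm)² = 4394 mm^2
Rod-side annular area A_ann = π/4 × (74.8² − 50.3²) = 2407 mm^2
t_ext = A_cap·L/Q = 22.93 s
t_ret = A_ann·L/Q = 12.56 s
t_cycle = t_ext + t_ret

t ≈ 35.5 s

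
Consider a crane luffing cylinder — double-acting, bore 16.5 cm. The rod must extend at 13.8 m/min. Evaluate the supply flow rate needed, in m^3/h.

Cap-side area A_cap = π/4 × (16.5 cm)² = 213.8 cm^2
Q = A × v

Q ≈ 17.7 m^3/h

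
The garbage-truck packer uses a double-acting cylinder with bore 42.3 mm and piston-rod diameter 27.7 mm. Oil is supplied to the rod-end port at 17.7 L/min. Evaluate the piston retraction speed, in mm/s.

v ≈ 368 mm/s

Rod-side annular area A_ann = π/4 × (42.3² − 27.7²) = 802.7 mm^2
Flow into the rod-end port fills the annular volume.
v = Q / A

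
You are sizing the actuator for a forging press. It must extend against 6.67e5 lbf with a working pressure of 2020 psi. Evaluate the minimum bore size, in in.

Extension force acts on the full piston face: F = P × (π/4)D².
D = √(4F / (πP)) = √(4 × 6.67e5 lbf / (π × 2020 psi))

D ≈ 20.5 in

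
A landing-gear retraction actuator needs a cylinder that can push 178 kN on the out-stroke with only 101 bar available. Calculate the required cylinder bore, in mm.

Extension force acts on the full piston face: F = P × (π/4)D².
D = √(4F / (πP)) = √(4 × 178 kN / (π × 101 bar))

D ≈ 150 mm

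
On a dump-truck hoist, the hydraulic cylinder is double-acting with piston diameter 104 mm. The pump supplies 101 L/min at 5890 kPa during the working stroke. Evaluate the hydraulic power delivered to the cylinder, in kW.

Hydraulic power = P × Q

W ≈ 9.91 kW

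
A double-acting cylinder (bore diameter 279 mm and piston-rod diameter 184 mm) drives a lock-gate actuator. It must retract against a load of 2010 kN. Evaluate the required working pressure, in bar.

P ≈ 582 bar

Rod-side annular area A_ann = π/4 × (279² − 184²) = 34550 mm^2
Retraction: pressure acts on the annular area.
P = F / A = 2010 kN / A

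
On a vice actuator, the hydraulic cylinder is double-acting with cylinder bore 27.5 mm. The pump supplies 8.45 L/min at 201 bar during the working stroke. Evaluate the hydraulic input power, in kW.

Hydraulic power = P × Q

W ≈ 2.83 kW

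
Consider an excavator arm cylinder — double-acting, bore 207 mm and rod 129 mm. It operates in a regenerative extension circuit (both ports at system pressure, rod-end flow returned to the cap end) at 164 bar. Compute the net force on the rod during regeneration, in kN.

F ≈ 214 kN

With equal pressure on both faces, forces on the annular region cancel; the net push is pressure × rod cross-section.
Rod cross-section A_rod = π/4 × (129 mm)² = 13070 mm^2
F = P × A_rod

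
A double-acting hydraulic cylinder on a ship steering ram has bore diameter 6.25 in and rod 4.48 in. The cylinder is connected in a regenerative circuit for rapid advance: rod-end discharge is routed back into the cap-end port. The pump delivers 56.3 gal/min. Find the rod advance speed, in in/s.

In regeneration the rod-end outflow joins the pump flow into the cap end, so the net volume the pump must supply per unit advance equals the rod cross-section area.
Rod cross-section A_rod = π/4 × (4.48 in)² = 15.76 in^2
v = Q_pump / A_rod

v ≈ 13.8 in/s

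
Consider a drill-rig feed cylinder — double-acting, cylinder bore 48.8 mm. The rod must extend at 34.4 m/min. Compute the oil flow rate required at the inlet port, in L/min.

Cap-side area A_cap = π/4 × (48.8 mm)² = 1870 mm^2
Q = A × v

Q ≈ 64.3 L/min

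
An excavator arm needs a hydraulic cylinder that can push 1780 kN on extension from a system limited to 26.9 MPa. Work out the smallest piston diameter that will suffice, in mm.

D ≈ 290 mm

Extension force acts on the full piston face: F = P × (π/4)D².
D = √(4F / (πP)) = √(4 × 1780 kN / (π × 26.9 MPa))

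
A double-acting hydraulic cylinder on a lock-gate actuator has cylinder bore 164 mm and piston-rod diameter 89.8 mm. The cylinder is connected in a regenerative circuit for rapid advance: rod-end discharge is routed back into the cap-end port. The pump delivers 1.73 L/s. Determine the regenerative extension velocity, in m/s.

v ≈ 0.273 m/s

In regeneration the rod-end outflow joins the pump flow into the cap end, so the net volume the pump must supply per unit advance equals the rod cross-section area.
Rod cross-section A_rod = π/4 × (89.8 mm)² = 6333 mm^2
v = Q_pump / A_rod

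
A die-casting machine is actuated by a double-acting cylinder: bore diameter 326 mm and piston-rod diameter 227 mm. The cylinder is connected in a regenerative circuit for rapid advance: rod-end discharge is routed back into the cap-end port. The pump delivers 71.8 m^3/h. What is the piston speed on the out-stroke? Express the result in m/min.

v ≈ 29.6 m/min

In regeneration the rod-end outflow joins the pump flow into the cap end, so the net volume the pump must supply per unit advance equals the rod cross-section area.
Rod cross-section A_rod = π/4 × (227 mm)² = 40470 mm^2
v = Q_pump / A_rod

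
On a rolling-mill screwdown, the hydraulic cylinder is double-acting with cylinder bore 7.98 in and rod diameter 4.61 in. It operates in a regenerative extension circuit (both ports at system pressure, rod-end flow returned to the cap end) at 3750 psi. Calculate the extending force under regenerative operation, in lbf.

With equal pressure on both faces, forces on the annular region cancel; the net push is pressure × rod cross-section.
Rod cross-section A_rod = π/4 × (4.61 in)² = 16.69 in^2
F = P × A_rod

F ≈ 62600 lbf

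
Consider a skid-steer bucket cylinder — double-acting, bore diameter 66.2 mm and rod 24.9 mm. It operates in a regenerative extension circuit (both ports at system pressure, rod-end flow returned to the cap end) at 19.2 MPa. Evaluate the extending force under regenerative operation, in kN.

F ≈ 9.35 kN

With equal pressure on both faces, forces on the annular region cancel; the net push is pressure × rod cross-section.
Rod cross-section A_rod = π/4 × (24.9 mm)² = 487.0 mm^2
F = P × A_rod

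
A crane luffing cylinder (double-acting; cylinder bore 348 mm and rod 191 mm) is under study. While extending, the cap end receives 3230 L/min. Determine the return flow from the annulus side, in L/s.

Cap-side area A_cap = π/4 × (348 mm)² = 95110 mm^2
Rod-side annular area A_ann = π/4 × (348² − 191²) = 66460 mm^2
Piston speed v = Q_in/A_cap; rod-end outflow Q_out = v × A_ann = Q_in × A_ann/A_cap.

Q_out ≈ 37.6 L/s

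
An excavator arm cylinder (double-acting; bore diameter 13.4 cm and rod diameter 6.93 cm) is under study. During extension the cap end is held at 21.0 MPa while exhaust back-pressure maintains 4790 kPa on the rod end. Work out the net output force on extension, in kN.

F ≈ 247 kN

Cap-side area A_cap = π/4 × (13.4 cm)² = 141.0 cm^2
Rod-side annular area A_ann = π/4 × (13.4² − 6.93²) = 103.3 cm^2
Net thrust = P_cap·A_cap − P_rod·A_ann = 296.2 kN − 49.48 kN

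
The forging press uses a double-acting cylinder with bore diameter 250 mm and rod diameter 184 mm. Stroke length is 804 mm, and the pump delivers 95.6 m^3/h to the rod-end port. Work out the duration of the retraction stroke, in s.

Rod-side annular area A_ann = π/4 × (250² − 184²) = 22500 mm^2
Swept volume V = A × L; t = V / Q = A·L / Q

t ≈ 0.681 s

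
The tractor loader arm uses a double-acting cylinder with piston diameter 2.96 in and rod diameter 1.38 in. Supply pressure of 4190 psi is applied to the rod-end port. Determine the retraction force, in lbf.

F ≈ 22600 lbf

Rod-side annular area A_ann = π/4 × (2.96² − 1.38²) = 5.386 in^2
On retraction the pressure acts on the annular area (bore minus rod).
F = P × A_ann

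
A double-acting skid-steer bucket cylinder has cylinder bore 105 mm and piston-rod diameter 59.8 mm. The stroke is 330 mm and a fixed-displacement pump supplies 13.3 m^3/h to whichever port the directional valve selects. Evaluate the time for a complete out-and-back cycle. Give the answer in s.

Cap-side area A_cap = π/4 × (105 mm)² = 8659 mm^2
Rod-side annular area A_ann = π/4 × (105² − 59.8²) = 5850 mm^2
t_ext = A_cap·L/Q = 0.7735 s
t_ret = A_ann·L/Q = 0.5226 s
t_cycle = t_ext + t_ret

t ≈ 1.30 s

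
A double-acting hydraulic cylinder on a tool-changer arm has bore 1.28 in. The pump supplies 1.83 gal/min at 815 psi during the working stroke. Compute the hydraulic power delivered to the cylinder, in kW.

Hydraulic power = P × Q

W ≈ 0.649 kW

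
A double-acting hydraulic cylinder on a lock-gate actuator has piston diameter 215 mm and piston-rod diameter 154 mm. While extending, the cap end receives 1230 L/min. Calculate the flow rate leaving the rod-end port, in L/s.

Cap-side area A_cap = π/4 × (215 mm)² = 36310 mm^2
Rod-side annular area A_ann = π/4 × (215² − 154²) = 17680 mm^2
Piston speed v = Q_in/A_cap; rod-end outflow Q_out = v × A_ann = Q_in × A_ann/A_cap.

Q_out ≈ 9.98 L/s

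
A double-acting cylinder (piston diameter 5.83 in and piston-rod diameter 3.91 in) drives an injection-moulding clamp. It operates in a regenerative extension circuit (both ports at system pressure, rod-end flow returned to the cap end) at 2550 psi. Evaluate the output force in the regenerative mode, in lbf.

F ≈ 30600 lbf

With equal pressure on both faces, forces on the annular region cancel; the net push is pressure × rod cross-section.
Rod cross-section A_rod = π/4 × (3.91 in)² = 12.01 in^2
F = P × A_rod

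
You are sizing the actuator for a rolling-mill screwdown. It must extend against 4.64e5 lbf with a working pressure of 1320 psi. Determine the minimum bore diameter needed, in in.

D ≈ 21.2 in

Extension force acts on the full piston face: F = P × (π/4)D².
D = √(4F / (πP)) = √(4 × 4.64e5 lbf / (π × 1320 psi))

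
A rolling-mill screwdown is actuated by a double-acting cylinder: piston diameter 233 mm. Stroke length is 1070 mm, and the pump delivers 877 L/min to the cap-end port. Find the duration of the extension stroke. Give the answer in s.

t ≈ 3.12 s

Cap-side area A_cap = π/4 × (233 mm)² = 42640 mm^2
Swept volume V = A × L; t = V / Q = A·L / Q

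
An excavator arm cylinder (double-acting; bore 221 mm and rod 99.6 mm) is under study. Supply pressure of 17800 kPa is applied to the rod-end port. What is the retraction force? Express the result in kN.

Rod-side annular area A_ann = π/4 × (221² − 99.6²) = 30570 mm^2
On retraction the pressure acts on the annular area (bore minus rod).
F = P × A_ann

F ≈ 544 kN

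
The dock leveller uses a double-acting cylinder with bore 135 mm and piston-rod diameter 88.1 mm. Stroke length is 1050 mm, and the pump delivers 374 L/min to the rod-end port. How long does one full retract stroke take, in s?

Rod-side annular area A_ann = π/4 × (135² − 88.1²) = 8218 mm^2
Swept volume V = A × L; t = V / Q = A·L / Q

t ≈ 1.38 s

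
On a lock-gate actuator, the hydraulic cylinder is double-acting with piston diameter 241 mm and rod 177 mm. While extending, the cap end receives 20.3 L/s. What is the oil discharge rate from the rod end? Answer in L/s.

Cap-side area A_cap = π/4 × (241 mm)² = 45620 mm^2
Rod-side annular area A_ann = π/4 × (241² − 177²) = 21010 mm^2
Piston speed v = Q_in/A_cap; rod-end outflow Q_out = v × A_ann = Q_in × A_ann/A_cap.

Q_out ≈ 9.35 L/s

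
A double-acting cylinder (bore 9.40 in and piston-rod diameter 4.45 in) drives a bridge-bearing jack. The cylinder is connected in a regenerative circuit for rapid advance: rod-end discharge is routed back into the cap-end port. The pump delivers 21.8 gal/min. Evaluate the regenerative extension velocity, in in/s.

v ≈ 5.40 in/s

In regeneration the rod-end outflow joins the pump flow into the cap end, so the net volume the pump must supply per unit advance equals the rod cross-section area.
Rod cross-section A_rod = π/4 × (4.45 in)² = 15.55 in^2
v = Q_pump / A_rod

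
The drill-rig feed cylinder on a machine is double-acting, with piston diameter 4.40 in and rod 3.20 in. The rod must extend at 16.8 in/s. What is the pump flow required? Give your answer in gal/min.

Cap-side area A_cap = π/4 × (4.40 in)² = 15.21 in^2
Q = A × v

Q ≈ 66.4 gal/min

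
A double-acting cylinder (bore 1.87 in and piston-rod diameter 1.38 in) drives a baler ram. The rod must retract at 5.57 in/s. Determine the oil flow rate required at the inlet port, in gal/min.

Rod-side annular area A_ann = π/4 × (1.87² − 1.38²) = 1.251 in^2
Q = A × v

Q ≈ 1.81 gal/min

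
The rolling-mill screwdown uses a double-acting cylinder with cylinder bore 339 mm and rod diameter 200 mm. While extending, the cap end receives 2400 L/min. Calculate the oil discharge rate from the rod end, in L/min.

Cap-side area A_cap = π/4 × (339 mm)² = 90260 mm^2
Rod-side annular area A_ann = π/4 × (339² − 200²) = 58840 mm^2
Piston speed v = Q_in/A_cap; rod-end outflow Q_out = v × A_ann = Q_in × A_ann/A_cap.

Q_out ≈ 1560 L/min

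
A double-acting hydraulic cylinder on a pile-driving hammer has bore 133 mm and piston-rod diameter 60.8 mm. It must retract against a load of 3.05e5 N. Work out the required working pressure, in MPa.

Rod-side annular area A_ann = π/4 × (133² − 60.8²) = 10990 mm^2
Retraction: pressure acts on the annular area.
P = F / A = 3.05e5 N / A

P ≈ 27.8 MPa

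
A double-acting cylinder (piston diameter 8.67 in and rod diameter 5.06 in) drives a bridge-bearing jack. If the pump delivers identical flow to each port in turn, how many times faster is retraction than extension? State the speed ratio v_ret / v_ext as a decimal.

v_ret/v_ext ≈ 1.52

Cap-side area A_cap = π/4 × (8.67 in)² = 59.04 in^2
Rod-side annular area A_ann = π/4 × (8.67² − 5.06²) = 38.93 in^2
For equal Q, v ∝ 1/A, so v_ret/v_ext = A_cap/A_ann.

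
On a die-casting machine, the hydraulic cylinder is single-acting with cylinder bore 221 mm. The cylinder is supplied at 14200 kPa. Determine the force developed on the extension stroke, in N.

F ≈ 5.45e5 N

Cap-side area A_cap = π/4 × (221 mm)² = 38360 mm^2
F = P × A_cap = 14200 kPa × A_cap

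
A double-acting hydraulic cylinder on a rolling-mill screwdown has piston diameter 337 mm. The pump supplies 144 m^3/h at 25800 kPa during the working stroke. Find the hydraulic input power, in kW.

W ≈ 1030 kW

Hydraulic power = P × Q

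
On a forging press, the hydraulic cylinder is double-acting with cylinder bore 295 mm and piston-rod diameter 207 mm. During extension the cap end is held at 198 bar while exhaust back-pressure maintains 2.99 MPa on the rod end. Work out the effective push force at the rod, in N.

F ≈ 1.25e6 N

Cap-side area A_cap = π/4 × (295 mm)² = 68350 mm^2
Rod-side annular area A_ann = π/4 × (295² − 207²) = 34700 mm^2
Net thrust = P_cap·A_cap − P_rod·A_ann = 1.353e6 N − 1.037e5 N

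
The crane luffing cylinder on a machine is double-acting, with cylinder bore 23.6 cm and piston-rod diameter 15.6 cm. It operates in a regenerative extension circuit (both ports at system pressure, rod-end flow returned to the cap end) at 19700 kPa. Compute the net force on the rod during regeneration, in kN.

With equal pressure on both faces, forces on the annular region cancel; the net push is pressure × rod cross-section.
Rod cross-section A_rod = π/4 × (15.6 cm)² = 191.1 cm^2
F = P × A_rod

F ≈ 377 kN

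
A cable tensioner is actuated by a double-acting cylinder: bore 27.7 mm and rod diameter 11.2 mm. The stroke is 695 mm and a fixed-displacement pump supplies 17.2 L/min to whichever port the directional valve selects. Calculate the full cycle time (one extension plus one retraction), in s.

t ≈ 2.68 s

Cap-side area A_cap = π/4 × (27.7 mm)² = 602.6 mm^2
Rod-side annular area A_ann = π/4 × (27.7² − 11.2²) = 504.1 mm^2
t_ext = A_cap·L/Q = 1.461 s
t_ret = A_ann·L/Q = 1.222 s
t_cycle = t_ext + t_ret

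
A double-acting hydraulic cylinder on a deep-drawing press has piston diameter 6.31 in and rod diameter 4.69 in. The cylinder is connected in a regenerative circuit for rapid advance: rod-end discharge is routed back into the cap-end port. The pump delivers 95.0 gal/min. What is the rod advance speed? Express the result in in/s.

v ≈ 21.2 in/s

In regeneration the rod-end outflow joins the pump flow into the cap end, so the net volume the pump must supply per unit advance equals the rod cross-section area.
Rod cross-section A_rod = π/4 × (4.69 in)² = 17.28 in^2
v = Q_pump / A_rod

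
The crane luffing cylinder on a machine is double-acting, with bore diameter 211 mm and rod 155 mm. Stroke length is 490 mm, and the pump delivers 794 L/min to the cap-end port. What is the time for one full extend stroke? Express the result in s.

Cap-side area A_cap = π/4 × (211 mm)² = 34970 mm^2
Swept volume V = A × L; t = V / Q = A·L / Q

t ≈ 1.29 s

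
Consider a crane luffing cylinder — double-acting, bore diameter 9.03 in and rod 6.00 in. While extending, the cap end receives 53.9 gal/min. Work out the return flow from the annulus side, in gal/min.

Cap-side area A_cap = π/4 × (9.03 in)² = 64.04 in^2
Rod-side annular area A_ann = π/4 × (9.03² − 6.00²) = 35.77 in^2
Piston speed v = Q_in/A_cap; rod-end outflow Q_out = v × A_ann = Q_in × A_ann/A_cap.

Q_out ≈ 30.1 gal/min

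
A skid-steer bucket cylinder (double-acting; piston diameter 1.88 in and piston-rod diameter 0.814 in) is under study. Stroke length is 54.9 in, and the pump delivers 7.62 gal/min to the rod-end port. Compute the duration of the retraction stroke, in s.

Rod-side annular area A_ann = π/4 × (1.88² − 0.814²) = 2.256 in^2
Swept volume V = A × L; t = V / Q = A·L / Q

t ≈ 4.22 s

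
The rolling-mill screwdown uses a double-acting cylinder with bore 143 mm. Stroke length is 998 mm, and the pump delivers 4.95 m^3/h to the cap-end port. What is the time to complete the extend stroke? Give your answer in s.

Cap-side area A_cap = π/4 × (143 mm)² = 16060 mm^2
Swept volume V = A × L; t = V / Q = A·L / Q

t ≈ 11.7 s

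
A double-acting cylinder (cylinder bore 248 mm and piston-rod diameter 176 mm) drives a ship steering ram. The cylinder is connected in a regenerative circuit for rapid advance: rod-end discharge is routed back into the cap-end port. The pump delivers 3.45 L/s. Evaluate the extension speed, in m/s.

v ≈ 0.142 m/s

In regeneration the rod-end outflow joins the pump flow into the cap end, so the net volume the pump must supply per unit advance equals the rod cross-section area.
Rod cross-section A_rod = π/4 × (176 mm)² = 24330 mm^2
v = Q_pump / A_rod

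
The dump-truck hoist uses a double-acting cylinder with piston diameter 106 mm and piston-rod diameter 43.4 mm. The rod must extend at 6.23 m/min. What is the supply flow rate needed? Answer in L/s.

Cap-side area A_cap = π/4 × (106 mm)² = 8825 mm^2
Q = A × v

Q ≈ 0.916 L/s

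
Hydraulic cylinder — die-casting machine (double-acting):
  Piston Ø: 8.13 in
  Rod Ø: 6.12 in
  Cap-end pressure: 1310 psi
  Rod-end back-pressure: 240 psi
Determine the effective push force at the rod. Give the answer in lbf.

F ≈ 62600 lbf

Cap-side area A_cap = π/4 × (8.13 in)² = 51.91 in^2
Rod-side annular area A_ann = π/4 × (8.13² − 6.12²) = 22.50 in^2
Net thrust = P_cap·A_cap − P_rod·A_ann = 68010 lbf − 5399 lbf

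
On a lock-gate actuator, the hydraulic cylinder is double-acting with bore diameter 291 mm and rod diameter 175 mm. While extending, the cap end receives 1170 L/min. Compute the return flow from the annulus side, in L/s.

Q_out ≈ 12.4 L/s

Cap-side area A_cap = π/4 × (291 mm)² = 66510 mm^2
Rod-side annular area A_ann = π/4 × (291² − 175²) = 42460 mm^2
Piston speed v = Q_in/A_cap; rod-end outflow Q_out = v × A_ann = Q_in × A_ann/A_cap.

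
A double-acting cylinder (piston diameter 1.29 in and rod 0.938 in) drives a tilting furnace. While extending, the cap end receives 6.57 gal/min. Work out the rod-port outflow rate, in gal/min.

Q_out ≈ 3.10 gal/min

Cap-side area A_cap = π/4 × (1.29 in)² = 1.307 in^2
Rod-side annular area A_ann = π/4 × (1.29² − 0.938²) = 0.6160 in^2
Piston speed v = Q_in/A_cap; rod-end outflow Q_out = v × A_ann = Q_in × A_ann/A_cap.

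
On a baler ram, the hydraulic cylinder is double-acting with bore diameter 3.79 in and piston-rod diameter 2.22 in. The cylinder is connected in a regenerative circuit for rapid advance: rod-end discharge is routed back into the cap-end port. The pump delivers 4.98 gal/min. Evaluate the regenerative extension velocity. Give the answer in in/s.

v ≈ 4.95 in/s

In regeneration the rod-end outflow joins the pump flow into the cap end, so the net volume the pump must supply per unit advance equals the rod cross-section area.
Rod cross-section A_rod = π/4 × (2.22 in)² = 3.871 in^2
v = Q_pump / A_rod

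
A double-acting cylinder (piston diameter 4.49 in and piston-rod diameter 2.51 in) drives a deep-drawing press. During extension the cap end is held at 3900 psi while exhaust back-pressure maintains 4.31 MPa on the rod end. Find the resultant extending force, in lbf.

F ≈ 54900 lbf

Cap-side area A_cap = π/4 × (4.49 in)² = 15.83 in^2
Rod-side annular area A_ann = π/4 × (4.49² − 2.51²) = 10.89 in^2
Net thrust = P_cap·A_cap − P_rod·A_ann = 61750 lbf − 6805 lbf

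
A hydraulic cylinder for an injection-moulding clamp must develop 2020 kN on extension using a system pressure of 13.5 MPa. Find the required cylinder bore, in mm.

Extension force acts on the full piston face: F = P × (π/4)D².
D = √(4F / (πP)) = √(4 × 2020 kN / (π × 13.5 MPa))

D ≈ 436 mm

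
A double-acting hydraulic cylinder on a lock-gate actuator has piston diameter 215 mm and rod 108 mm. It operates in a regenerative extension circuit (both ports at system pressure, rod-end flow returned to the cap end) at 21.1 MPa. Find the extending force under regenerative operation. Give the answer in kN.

F ≈ 193 kN

With equal pressure on both faces, forces on the annular region cancel; the net push is pressure × rod cross-section.
Rod cross-section A_rod = π/4 × (108 mm)² = 9161 mm^2
F = P × A_rod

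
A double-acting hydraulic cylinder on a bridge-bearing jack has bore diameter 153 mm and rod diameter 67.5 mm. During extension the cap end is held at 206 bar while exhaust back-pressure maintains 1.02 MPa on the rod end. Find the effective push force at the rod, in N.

F ≈ 3.64e5 N

Cap-side area A_cap = π/4 × (153 mm)² = 18390 mm^2
Rod-side annular area A_ann = π/4 × (153² − 67.5²) = 14810 mm^2
Net thrust = P_cap·A_cap − P_rod·A_ann = 3.787e5 N − 15100 N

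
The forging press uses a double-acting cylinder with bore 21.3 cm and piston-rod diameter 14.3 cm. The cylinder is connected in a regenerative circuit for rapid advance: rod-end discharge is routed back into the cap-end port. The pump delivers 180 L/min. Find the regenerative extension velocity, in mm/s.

In regeneration the rod-end outflow joins the pump flow into the cap end, so the net volume the pump must supply per unit advance equals the rod cross-section area.
Rod cross-section A_rod = π/4 × (14.3 cm)² = 160.6 cm^2
v = Q_pump / A_rod

v ≈ 187 mm/s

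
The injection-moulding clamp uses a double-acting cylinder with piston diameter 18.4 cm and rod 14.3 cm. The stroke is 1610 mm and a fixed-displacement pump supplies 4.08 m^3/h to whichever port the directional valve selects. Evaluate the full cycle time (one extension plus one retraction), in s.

t ≈ 52.7 s

Cap-side area A_cap = π/4 × (18.4 cm)² = 265.9 cm^2
Rod-side annular area A_ann = π/4 × (18.4² − 14.3²) = 105.3 cm^2
t_ext = A_cap·L/Q = 37.77 s
t_ret = A_ann·L/Q = 14.96 s
t_cycle = t_ext + t_ret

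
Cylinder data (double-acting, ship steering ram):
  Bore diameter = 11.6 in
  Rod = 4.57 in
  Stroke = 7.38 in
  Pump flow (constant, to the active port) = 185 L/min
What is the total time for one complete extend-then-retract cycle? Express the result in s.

t ≈ 7.65 s

Cap-side area A_cap = π/4 × (11.6 in)² = 105.7 in^2
Rod-side annular area A_ann = π/4 × (11.6² − 4.57²) = 89.28 in^2
t_ext = A_cap·L/Q = 4.145 s
t_ret = A_ann·L/Q = 3.502 s
t_cycle = t_ext + t_ret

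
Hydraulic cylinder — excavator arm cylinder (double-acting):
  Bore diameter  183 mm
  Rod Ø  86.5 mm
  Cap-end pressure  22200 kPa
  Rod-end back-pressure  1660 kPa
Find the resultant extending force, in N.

Cap-side area A_cap = π/4 × (183 mm)² = 26300 mm^2
Rod-side annular area A_ann = π/4 × (183² − 86.5²) = 20430 mm^2
Net thrust = P_cap·A_cap − P_rod·A_ann = 5.839e5 N − 33910 N

F ≈ 5.50e5 N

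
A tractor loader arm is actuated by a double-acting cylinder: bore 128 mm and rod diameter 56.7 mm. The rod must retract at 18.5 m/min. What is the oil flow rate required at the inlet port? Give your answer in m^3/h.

Rod-side annular area A_ann = π/4 × (128² − 56.7²) = 10340 mm^2
Q = A × v

Q ≈ 11.5 m^3/h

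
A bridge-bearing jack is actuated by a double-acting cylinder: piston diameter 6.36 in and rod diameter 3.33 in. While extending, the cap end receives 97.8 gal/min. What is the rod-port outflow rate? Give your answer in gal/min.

Cap-side area A_cap = π/4 × (6.36 in)² = 31.77 in^2
Rod-side annular area A_ann = π/4 × (6.36² − 3.33²) = 23.06 in^2
Piston speed v = Q_in/A_cap; rod-end outflow Q_out = v × A_ann = Q_in × A_ann/A_cap.

Q_out ≈ 71.0 gal/min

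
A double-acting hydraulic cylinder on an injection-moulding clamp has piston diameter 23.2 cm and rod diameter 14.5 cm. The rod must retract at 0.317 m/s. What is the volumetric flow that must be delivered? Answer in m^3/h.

Q ≈ 29.4 m^3/h

Rod-side annular area A_ann = π/4 × (23.2² − 14.5²) = 257.6 cm^2
Q = A × v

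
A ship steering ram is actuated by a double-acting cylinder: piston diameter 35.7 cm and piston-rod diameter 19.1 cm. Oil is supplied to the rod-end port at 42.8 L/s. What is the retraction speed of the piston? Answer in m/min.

Rod-side annular area A_ann = π/4 × (35.7² − 19.1²) = 714.5 cm^2
Flow into the rod-end port fills the annular volume.
v = Q / A

v ≈ 35.9 m/min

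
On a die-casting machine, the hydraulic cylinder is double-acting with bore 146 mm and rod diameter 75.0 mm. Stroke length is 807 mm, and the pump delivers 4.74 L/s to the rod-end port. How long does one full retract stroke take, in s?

Rod-side annular area A_ann = π/4 × (146² − 75.0²) = 12320 mm^2
Swept volume V = A × L; t = V / Q = A·L / Q

t ≈ 2.10 s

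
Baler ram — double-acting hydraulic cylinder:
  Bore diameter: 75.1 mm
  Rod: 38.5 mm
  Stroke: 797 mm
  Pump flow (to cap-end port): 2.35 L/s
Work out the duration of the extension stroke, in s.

t ≈ 1.50 s

Cap-side area A_cap = π/4 × (75.1 mm)² = 4430 mm^2
Swept volume V = A × L; t = V / Q = A·L / Q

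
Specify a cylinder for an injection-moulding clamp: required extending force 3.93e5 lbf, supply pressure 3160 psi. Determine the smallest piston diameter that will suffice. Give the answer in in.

D ≈ 12.6 in

Extension force acts on the full piston face: F = P × (π/4)D².
D = √(4F / (πP)) = √(4 × 3.93e5 lbf / (π × 3160 psi))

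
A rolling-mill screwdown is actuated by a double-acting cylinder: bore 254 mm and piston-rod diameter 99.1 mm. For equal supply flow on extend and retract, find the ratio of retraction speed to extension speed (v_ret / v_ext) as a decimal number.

v_ret/v_ext ≈ 1.18

Cap-side area A_cap = π/4 × (254 mm)² = 50670 mm^2
Rod-side annular area A_ann = π/4 × (254² − 99.1²) = 42960 mm^2
For equal Q, v ∝ 1/A, so v_ret/v_ext = A_cap/A_ann.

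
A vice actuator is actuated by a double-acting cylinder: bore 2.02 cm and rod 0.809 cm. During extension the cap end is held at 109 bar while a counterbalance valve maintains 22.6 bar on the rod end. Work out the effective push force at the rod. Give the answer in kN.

Cap-side area A_cap = π/4 × (2.02 cm)² = 3.205 cm^2
Rod-side annular area A_ann = π/4 × (2.02² − 0.809²) = 2.691 cm^2
Net thrust = P_cap·A_cap − P_rod·A_ann = 3.493 kN − 0.6081 kN

F ≈ 2.89 kN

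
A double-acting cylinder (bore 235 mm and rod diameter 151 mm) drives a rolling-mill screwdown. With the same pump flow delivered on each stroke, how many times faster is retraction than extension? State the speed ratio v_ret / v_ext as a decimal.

Cap-side area A_cap = π/4 × (235 mm)² = 43370 mm^2
Rod-side annular area A_ann = π/4 × (235² − 151²) = 25470 mm^2
For equal Q, v ∝ 1/A, so v_ret/v_ext = A_cap/A_ann.

v_ret/v_ext ≈ 1.70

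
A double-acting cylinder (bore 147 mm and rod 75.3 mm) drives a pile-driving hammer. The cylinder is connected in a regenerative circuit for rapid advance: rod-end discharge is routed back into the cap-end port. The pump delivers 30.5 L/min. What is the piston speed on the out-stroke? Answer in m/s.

In regeneration the rod-end outflow joins the pump flow into the cap end, so the net volume the pump must supply per unit advance equals the rod cross-section area.
Rod cross-section A_rod = π/4 × (75.3 mm)² = 4453 mm^2
v = Q_pump / A_rod

v ≈ 0.114 m/s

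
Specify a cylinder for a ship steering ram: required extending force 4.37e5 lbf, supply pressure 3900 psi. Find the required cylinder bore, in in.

D ≈ 11.9 in

Extension force acts on the full piston face: F = P × (π/4)D².
D = √(4F / (πP)) = √(4 × 4.37e5 lbf / (π × 3900 psi))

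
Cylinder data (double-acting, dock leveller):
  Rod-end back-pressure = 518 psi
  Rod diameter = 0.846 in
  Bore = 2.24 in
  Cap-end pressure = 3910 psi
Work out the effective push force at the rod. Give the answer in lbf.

F ≈ 13700 lbf

Cap-side area A_cap = π/4 × (2.24 in)² = 3.941 in^2
Rod-side annular area A_ann = π/4 × (2.24² − 0.846²) = 3.379 in^2
Net thrust = P_cap·A_cap − P_rod·A_ann = 15410 lbf − 1750 lbf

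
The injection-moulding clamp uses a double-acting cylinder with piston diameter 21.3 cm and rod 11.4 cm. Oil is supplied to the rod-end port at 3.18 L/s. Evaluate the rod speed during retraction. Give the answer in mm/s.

Rod-side annular area A_ann = π/4 × (21.3² − 11.4²) = 254.3 cm^2
Flow into the rod-end port fills the annular volume.
v = Q / A

v ≈ 125 mm/s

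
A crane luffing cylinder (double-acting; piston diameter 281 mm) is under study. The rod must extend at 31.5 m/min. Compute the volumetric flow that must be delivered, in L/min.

Q ≈ 1950 L/min

Cap-side area A_cap = π/4 × (281 mm)² = 62020 mm^2
Q = A × v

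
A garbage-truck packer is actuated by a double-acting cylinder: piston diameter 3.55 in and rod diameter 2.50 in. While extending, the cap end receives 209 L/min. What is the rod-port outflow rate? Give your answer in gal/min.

Q_out ≈ 27.8 gal/min

Cap-side area A_cap = π/4 × (3.55 in)² = 9.898 in^2
Rod-side annular area A_ann = π/4 × (3.55² − 2.50²) = 4.989 in^2
Piston speed v = Q_in/A_cap; rod-end outflow Q_out = v × A_ann = Q_in × A_ann/A_cap.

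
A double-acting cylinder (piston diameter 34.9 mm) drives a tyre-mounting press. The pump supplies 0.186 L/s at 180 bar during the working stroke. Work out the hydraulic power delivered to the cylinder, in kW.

Hydraulic power = P × Q

W ≈ 3.35 kW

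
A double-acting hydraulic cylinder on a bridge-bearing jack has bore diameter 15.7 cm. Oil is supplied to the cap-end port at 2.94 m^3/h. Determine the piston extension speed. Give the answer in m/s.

Cap-side area A_cap = π/4 × (15.7 cm)² = 193.6 cm^2
v = Q / A

v ≈ 0.0422 m/s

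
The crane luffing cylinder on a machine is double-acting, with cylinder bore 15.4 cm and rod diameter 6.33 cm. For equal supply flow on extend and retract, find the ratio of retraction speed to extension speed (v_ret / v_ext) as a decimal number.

Cap-side area A_cap = π/4 × (15.4 cm)² = 186.3 cm^2
Rod-side annular area A_ann = π/4 × (15.4² − 6.33²) = 154.8 cm^2
For equal Q, v ∝ 1/A, so v_ret/v_ext = A_cap/A_ann.

v_ret/v_ext ≈ 1.20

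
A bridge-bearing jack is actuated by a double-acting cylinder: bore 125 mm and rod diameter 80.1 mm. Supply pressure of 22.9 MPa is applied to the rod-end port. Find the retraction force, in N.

Rod-side annular area A_ann = π/4 × (125² − 80.1²) = 7233 mm^2
On retraction the pressure acts on the annular area (bore minus rod).
F = P × A_ann

F ≈ 1.66e5 N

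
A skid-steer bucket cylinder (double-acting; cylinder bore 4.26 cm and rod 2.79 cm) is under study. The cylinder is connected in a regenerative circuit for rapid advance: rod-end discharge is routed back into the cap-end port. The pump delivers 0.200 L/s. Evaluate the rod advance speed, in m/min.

In regeneration the rod-end outflow joins the pump flow into the cap end, so the net volume the pump must supply per unit advance equals the rod cross-section area.
Rod cross-section A_rod = π/4 × (2.79 cm)² = 6.114 cm^2
v = Q_pump / A_rod

v ≈ 19.6 m/min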